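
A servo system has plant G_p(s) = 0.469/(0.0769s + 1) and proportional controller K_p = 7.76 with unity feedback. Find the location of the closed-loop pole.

s = -60.33

Closed loop: T(s) = K_p·G_p/(1+K_p·G_p) = 3.639/(0.0769s + 1 + 3.639), with pole at s = −(1 + 3.639)/0.0769 = −60.33.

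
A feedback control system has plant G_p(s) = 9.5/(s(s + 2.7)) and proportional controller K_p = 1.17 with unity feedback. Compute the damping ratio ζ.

1 + K_p·G_p(s) = 0 gives s² + 2.7s + 11.11 = 0.
So ω_n² = 11.11 ⇒ ω_n = 3.334 rad/s, and ζ = 2.7/(2ω_n) = 0.405.

ζ = 0.405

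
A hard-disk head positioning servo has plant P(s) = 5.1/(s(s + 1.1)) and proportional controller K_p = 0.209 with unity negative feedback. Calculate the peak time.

From 1 + K_pP(s) = 0: s² + 1.1s + 1.066 = 0 ⇒ ω_n = 1.032, ζ = 0.5327.
Damped frequency ω_d = ω_n√(1−ζ²) = 0.8737 rad/s, so peak time T_p = π/ω_d = 3.6 s.

T_p = 3.6 s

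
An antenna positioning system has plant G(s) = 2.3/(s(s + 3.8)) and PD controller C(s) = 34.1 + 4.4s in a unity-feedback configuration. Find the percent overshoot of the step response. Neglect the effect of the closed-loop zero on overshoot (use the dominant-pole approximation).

Forward path: (34.1 + 4.4s)·2.3/(s(s+3.8)). The closed-loop characteristic equation is s² + (3.8 + 2.3·4.4)s + 2.3·34.1 = 0.
That is s² + 13.92s + 78.43 = 0, so ω_n = 8.856 rad/s and ζ = 13.92/(2·8.856) = 0.7859.
%OS = 100·exp(−πζ/√(1−ζ²)) = 1.84%.

1.84%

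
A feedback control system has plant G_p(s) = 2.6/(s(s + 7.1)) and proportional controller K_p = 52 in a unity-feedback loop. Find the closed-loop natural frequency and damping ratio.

1 + K_p·G_p(s) = 0 gives s² + 7.1s + 135.2 = 0.
So ω_n² = 135.2 ⇒ ω_n = 11.63 rad/s, and ζ = 7.1/(2ω_n) = 0.305.

ω_n = 11.6 rad/s, ζ = 0.305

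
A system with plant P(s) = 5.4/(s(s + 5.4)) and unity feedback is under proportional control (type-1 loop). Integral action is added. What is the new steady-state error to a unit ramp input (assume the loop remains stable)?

The integrator raises the loop to type 2, so K_v → ∞ and e_ss to a ramp is zero.

0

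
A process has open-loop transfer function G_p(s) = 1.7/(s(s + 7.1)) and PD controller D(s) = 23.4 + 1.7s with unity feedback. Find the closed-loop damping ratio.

ζ = 0.792

Forward path: (23.4 + 1.7s)·1.7/(s(s+7.1)). The closed-loop characteristic equation is s² + (7.1 + 1.7·1.7)s + 1.7·23.4 = 0.
That is s² + 9.99s + 39.78 = 0, so ω_n = 6.307 rad/s and ζ = 9.99/(2·6.307) = 0.792.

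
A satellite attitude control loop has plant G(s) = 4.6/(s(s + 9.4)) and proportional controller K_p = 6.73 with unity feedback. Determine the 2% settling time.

T_s ≈ 0.851 s

Closed-loop characteristic equation: s² + 9.4s + 30.96 = 0, so ω_n = 5.564 rad/s and ζ = 9.4/(2·5.564) = 0.8447.
2% settling time T_s ≈ 4/(ζω_n) = 4/4.7 = 0.851 s.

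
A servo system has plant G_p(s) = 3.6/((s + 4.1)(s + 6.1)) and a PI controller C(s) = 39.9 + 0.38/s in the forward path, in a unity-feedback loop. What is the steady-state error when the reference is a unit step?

0

The open loop C(s)G_p(s) has a pole at the origin (type 1), so the static position error constant is infinite and e_ss = 1/(1+∞) = 0.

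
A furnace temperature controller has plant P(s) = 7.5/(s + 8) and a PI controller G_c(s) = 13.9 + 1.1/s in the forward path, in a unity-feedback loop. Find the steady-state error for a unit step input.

0

The open loop G_c(s)P(s) has a pole at the origin (type 1), so the static position error constant is infinite and e_ss = 1/(1+∞) = 0.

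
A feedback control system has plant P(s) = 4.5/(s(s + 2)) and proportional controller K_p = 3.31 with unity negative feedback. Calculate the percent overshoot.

From 1 + K_pP(s) = 0: s² + 2s + 14.89 = 0 ⇒ ω_n = 3.859, ζ = 0.2591.
%OS = 100·exp(−πζ/√(1−ζ²)) = 100·exp(−π·0.2591/√0.9329) = 43.1%.

43.1%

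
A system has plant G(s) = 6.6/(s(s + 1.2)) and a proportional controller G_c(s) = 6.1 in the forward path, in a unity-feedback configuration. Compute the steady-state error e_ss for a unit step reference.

0

The open loop G_c(s)G(s) has a pole at the origin (type 1), so the static position error constant is infinite and e_ss = 1/(1+∞) = 0.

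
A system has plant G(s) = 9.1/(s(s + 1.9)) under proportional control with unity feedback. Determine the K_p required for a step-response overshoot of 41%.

K_p = 1.33

From %OS = 100·exp(−πζ/√(1−ζ²)) = 41%, ζ = −ln(0.41)/√(π²+ln²(0.41)) = 0.273.
Characteristic equation s² + 1.9s + 9.1K_p = 0 gives ζ = 1.9/(2√(9.1K_p)).
Setting ζ = 0.273: √(9.1K_p) = 1.9/(2·0.273) = 3.48, so K_p = 12.11/9.1 = 1.33.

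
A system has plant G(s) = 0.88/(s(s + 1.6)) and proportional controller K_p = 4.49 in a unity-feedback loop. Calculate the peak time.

T_p = 1.73 s

From 1 + K_pG(s) = 0: s² + 1.6s + 3.951 = 0 ⇒ ω_n = 1.988, ζ = 0.4025.
Damped frequency ω_d = ω_n√(1−ζ²) = 1.82 rad/s, so peak time T_p = π/ω_d = 1.73 s.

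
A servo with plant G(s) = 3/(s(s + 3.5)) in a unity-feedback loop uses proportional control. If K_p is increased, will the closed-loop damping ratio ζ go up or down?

ζ = 3.5/(2√(3K_p)); increasing K_p raises the denominator, so ζ falls.

decrease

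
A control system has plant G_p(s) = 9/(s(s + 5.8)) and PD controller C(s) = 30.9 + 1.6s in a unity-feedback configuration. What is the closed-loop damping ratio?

ζ = 0.606

Forward path: (30.9 + 1.6s)·9/(s(s+5.8)). The closed-loop characteristic equation is s² + (5.8 + 9·1.6)s + 9·30.9 = 0.
That is s² + 20.2s + 278.1 = 0, so ω_n = 16.68 rad/s and ζ = 20.2/(2·16.68) = 0.6056.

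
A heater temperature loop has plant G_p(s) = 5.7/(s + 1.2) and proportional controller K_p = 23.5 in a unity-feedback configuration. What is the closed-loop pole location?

Closed-loop transfer function: T(s) = K_p·G_p(s)/(1 + K_p·G_p(s)) = 134/(s + 1.2 + 134) = 134/(s + 135.2).
The closed-loop pole is at s = −135.2.

s = -135.2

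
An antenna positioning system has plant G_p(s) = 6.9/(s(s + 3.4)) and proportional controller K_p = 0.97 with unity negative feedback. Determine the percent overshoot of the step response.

6.47%

Closed-loop characteristic equation: s² + 3.4s + 6.693 = 0, so ω_n = 2.587 rad/s and ζ = 3.4/(2·2.587) = 0.6571.
%OS = 100·exp(−πζ/√(1−ζ²)) = 100·exp(−π·0.6571/√0.5682) = 6.47%.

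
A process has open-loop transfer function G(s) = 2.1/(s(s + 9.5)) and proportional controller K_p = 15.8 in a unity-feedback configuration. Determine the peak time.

Closed-loop characteristic equation: s² + 9.5s + 33.18 = 0, so ω_n = 5.76 rad/s and ζ = 9.5/(2·5.76) = 0.8246.
Damped frequency ω_d = ω_n√(1−ζ²) = 3.258 rad/s, so peak time T_p = π/ω_d = 0.964 s.

T_p = 0.964 s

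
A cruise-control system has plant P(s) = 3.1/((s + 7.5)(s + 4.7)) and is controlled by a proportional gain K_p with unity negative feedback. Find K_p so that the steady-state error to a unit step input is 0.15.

For a type-0 loop with proportional control, e_ss = 1/(1 + K_p·P(0)).
P(0) = 0.08794. Require 1/(1 + K_p·0.08794) = 0.15, so 1 + 0.08794·K_p = 6.667.
K_p = (6.667 − 1)/0.08794 = 64.4.

K_p = 64.4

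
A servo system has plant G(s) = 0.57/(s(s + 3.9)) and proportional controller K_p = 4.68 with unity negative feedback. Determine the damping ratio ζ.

The closed-loop denominator is s(s+3.9) + 4.68·0.57 = s² + 3.9s + 2.668.
So ω_n² = 2.668 ⇒ ω_n = 1.633 rad/s, and ζ = 3.9/(2ω_n) = 1.19.

ζ = 1.19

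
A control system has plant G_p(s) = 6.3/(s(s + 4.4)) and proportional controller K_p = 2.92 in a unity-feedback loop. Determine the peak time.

The closed-loop denominator s² + 4.4s + 18.4 gives ω_n = √18.4 = 4.289 and ζ = 4.4/(2ω_n) = 0.5129.
Damped frequency ω_d = ω_n√(1−ζ²) = 3.682 rad/s, so peak time T_p = π/ω_d = 0.853 s.

T_p = 0.853 s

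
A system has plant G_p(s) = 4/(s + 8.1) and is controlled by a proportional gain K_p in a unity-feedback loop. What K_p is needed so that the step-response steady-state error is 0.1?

K_p = 18.2

For a type-0 loop with proportional control, e_ss = 1/(1 + K_p·G_p(0)).
G_p(0) = 0.4938. Require 1/(1 + K_p·0.4938) = 0.1, so 1 + 0.4938·K_p = 10.
K_p = (10 − 1)/0.4938 = 18.2.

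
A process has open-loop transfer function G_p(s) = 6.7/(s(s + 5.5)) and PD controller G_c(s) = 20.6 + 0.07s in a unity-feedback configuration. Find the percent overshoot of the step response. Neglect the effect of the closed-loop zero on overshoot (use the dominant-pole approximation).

43.8%

Forward path: (20.6 + 0.07s)·6.7/(s(s+5.5)). The closed-loop characteristic equation is s² + (5.5 + 6.7·0.07)s + 6.7·20.6 = 0.
That is s² + 5.969s + 138 = 0, so ω_n = 11.75 rad/s and ζ = 5.969/(2·11.75) = 0.254.
%OS = 100·exp(−πζ/√(1−ζ²)) = 43.8%.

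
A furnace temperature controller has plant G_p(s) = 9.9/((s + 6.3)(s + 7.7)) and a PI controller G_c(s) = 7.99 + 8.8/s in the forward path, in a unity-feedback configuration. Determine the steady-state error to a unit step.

0

The open loop G_c(s)G_p(s) has a pole at the origin (type 1), so the static position error constant is infinite and e_ss = 1/(1+∞) = 0.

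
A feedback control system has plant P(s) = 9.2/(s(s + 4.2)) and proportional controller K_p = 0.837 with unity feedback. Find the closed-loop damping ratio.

ζ = 0.757

With unity feedback the closed-loop characteristic equation is s² + 4.2s + 0.837·9.2 = s² + 4.2s + 7.7 = 0.
Matching s² + 2ζω_n s + ω_n²: ω_n = √7.7 = 2.775 rad/s and 2ζω_n = 4.2, so ζ = 4.2/(2·2.775) = 0.757.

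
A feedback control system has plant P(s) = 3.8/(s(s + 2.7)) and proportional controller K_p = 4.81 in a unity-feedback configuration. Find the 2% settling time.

The closed-loop denominator s² + 2.7s + 18.28 gives ω_n = √18.28 = 4.275 and ζ = 2.7/(2ω_n) = 0.3158.
2% settling time T_s ≈ 4/(ζω_n) = 4/1.35 = 2.96 s.

T_s ≈ 2.96 s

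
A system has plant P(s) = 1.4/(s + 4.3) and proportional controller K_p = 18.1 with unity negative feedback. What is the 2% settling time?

T_s ≈ 0.135 s

Closed-loop transfer function: T(s) = K_p·P(s)/(1 + K_p·P(s)) = 25.34/(s + 4.3 + 25.34) = 25.34/(s + 29.64).
Time constant τ = 1/29.64 = 0.03374 s, so the 2% settling time is about 4τ = 0.135 s.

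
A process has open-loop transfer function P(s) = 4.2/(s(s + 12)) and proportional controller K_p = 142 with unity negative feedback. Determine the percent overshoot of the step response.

Closed-loop characteristic equation: s² + 12s + 596.4 = 0, so ω_n = 24.42 rad/s and ζ = 12/(2·24.42) = 0.2457.
%OS = 100·exp(−πζ/√(1−ζ²)) = 100·exp(−π·0.2457/√0.9396) = 45.1%.

45.1%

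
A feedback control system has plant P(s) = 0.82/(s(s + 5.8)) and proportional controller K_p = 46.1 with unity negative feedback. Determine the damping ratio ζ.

With unity feedback the closed-loop characteristic equation is s² + 5.8s + 46.1·0.82 = s² + 5.8s + 37.8 = 0.
So ω_n² = 37.8 ⇒ ω_n = 6.148 rad/s, and ζ = 5.8/(2ω_n) = 0.472.

ζ = 0.472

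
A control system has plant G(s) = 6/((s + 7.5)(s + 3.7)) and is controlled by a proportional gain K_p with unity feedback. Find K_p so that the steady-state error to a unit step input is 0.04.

K_p = 111

The loop is type 0, so e_ss(step) = 1/(1 + K_pos) with K_pos = K_p·G(0).
G(0) = 0.2162. Require 1/(1 + K_p·0.2162) = 0.04, so 1 + 0.2162·K_p = 25.
K_p = (25 − 1)/0.2162 = 111.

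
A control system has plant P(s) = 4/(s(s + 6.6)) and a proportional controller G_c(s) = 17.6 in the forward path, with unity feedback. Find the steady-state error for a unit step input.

0

The open loop G_c(s)P(s) has a pole at the origin (type 1), so the static position error constant is infinite and e_ss = 1/(1+∞) = 0.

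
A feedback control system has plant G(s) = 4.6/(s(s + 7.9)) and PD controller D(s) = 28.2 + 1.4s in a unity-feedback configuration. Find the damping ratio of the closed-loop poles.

ζ = 0.63

Forward path: (28.2 + 1.4s)·4.6/(s(s+7.9)). The closed-loop characteristic equation is s² + (7.9 + 4.6·1.4)s + 4.6·28.2 = 0.
That is s² + 14.34s + 129.7 = 0, so ω_n = 11.39 rad/s and ζ = 14.34/(2·11.39) = 0.6295.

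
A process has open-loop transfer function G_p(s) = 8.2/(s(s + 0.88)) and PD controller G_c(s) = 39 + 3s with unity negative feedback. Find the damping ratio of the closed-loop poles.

Forward path: (39 + 3s)·8.2/(s(s+0.88)). The closed-loop characteristic equation is s² + (0.88 + 8.2·3)s + 8.2·39 = 0.
That is s² + 25.48s + 319.8 = 0, so ω_n = 17.88 rad/s and ζ = 25.48/(2·17.88) = 0.7124.

ζ = 0.712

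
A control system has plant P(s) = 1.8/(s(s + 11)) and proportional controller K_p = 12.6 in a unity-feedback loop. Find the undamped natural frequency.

ω_n = 4.76 rad/s

1 + K_p·P(s) = 0 gives s² + 11s + 22.68 = 0.
Matching s² + 2ζω_n s + ω_n²: ω_n = √22.68 = 4.762 rad/s and 2ζω_n = 11, so ζ = 11/(2·4.762) = 1.15.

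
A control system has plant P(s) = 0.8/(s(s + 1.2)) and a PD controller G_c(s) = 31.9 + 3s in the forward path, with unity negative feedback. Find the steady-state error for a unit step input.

0

The open loop G_c(s)P(s) has a pole at the origin (type 1), so the static position error constant is infinite and e_ss = 1/(1+∞) = 0.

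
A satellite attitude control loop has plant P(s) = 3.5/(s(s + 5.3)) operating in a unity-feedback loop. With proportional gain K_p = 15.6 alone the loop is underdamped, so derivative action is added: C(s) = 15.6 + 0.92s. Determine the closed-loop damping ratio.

Forward path: (15.6 + 0.92s)·3.5/(s(s+5.3)). The closed-loop characteristic equation is s² + (5.3 + 3.5·0.92)s + 3.5·15.6 = 0.
That is s² + 8.52s + 54.6 = 0, so ω_n = 7.389 rad/s and ζ = 8.52/(2·7.389) = 0.5765.

ζ = 0.577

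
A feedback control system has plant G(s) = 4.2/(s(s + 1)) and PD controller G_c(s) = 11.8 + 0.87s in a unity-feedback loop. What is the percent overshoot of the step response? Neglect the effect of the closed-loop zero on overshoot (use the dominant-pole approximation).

33.3%

Forward path: (11.8 + 0.87s)·4.2/(s(s+1)). The closed-loop characteristic equation is s² + (1 + 4.2·0.87)s + 4.2·11.8 = 0.
That is s² + 4.654s + 49.56 = 0, so ω_n = 7.04 rad/s and ζ = 4.654/(2·7.04) = 0.3305.
%OS = 100·exp(−πζ/√(1−ζ²)) = 33.3%.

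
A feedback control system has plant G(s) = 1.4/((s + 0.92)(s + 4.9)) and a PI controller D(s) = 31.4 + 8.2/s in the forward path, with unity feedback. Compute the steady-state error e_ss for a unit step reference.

0

The open loop D(s)G(s) has a pole at the origin (type 1), so the static position error constant is infinite and e_ss = 1/(1+∞) = 0.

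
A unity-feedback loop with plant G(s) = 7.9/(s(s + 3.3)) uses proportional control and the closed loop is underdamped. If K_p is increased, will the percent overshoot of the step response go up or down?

ζ = 3.3/(2√(7.9K_p)) decreases as K_p grows; lower damping means more overshoot.

increase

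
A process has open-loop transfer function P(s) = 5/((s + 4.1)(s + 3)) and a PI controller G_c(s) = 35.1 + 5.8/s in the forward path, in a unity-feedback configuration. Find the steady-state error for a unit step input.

The open loop G_c(s)P(s) has a pole at the origin (type 1), so the static position error constant is infinite and e_ss = 1/(1+∞) = 0.

0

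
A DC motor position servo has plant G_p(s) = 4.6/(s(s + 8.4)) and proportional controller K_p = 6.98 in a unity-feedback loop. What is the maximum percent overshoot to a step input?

3.12%

Closed-loop characteristic equation: s² + 8.4s + 32.11 = 0, so ω_n = 5.666 rad/s and ζ = 8.4/(2·5.666) = 0.7412.
%OS = 100·exp(−πζ/√(1−ζ²)) = 100·exp(−π·0.7412/√0.4506) = 3.12%.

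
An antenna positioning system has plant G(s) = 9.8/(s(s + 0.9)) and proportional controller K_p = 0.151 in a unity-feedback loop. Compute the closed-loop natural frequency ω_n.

With unity feedback the closed-loop characteristic equation is s² + 0.9s + 0.151·9.8 = s² + 0.9s + 1.48 = 0.
Matching s² + 2ζω_n s + ω_n²: ω_n = √1.48 = 1.216 rad/s and 2ζω_n = 0.9, so ζ = 0.9/(2·1.216) = 0.37.

ω_n = 1.22 rad/s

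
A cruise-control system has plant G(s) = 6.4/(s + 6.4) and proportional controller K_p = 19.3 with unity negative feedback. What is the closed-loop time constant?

τ = 0.0077 s

Closed-loop transfer function: T(s) = K_p·G(s)/(1 + K_p·G(s)) = 123.5/(s + 6.4 + 123.5) = 123.5/(s + 129.9).
Time constant τ = 1/129.9 = 0.0077 s.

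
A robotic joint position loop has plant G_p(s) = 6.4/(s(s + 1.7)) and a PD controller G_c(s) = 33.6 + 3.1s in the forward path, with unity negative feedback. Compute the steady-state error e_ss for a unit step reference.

0

The open loop G_c(s)G_p(s) has a pole at the origin (type 1), so the static position error constant is infinite and e_ss = 1/(1+∞) = 0.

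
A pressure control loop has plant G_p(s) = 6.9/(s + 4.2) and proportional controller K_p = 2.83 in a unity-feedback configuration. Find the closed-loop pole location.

s = -23.73

Closed-loop transfer function: T(s) = K_p·G_p(s)/(1 + K_p·G_p(s)) = 19.53/(s + 4.2 + 19.53) = 19.53/(s + 23.73).
The closed-loop pole is at s = −23.73.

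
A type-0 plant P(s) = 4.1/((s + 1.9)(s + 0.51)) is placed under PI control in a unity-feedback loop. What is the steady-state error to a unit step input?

0

The PI controller's integrator makes the forward path type 1, so e_ss to a step is zero.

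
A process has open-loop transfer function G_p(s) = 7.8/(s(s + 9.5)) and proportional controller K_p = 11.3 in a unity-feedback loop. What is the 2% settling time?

From 1 + K_pG_p(s) = 0: s² + 9.5s + 88.14 = 0 ⇒ ω_n = 9.388, ζ = 0.5059.
2% settling time T_s ≈ 4/(ζω_n) = 4/4.75 = 0.842 s.

T_s ≈ 0.842 s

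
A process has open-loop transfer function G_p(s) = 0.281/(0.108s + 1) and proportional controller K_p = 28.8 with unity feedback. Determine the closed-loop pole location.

Closed loop: T(s) = K_p·G_p/(1+K_p·G_p) = 8.093/(0.108s + 1 + 8.093), with pole at s = −(1 + 8.093)/0.108 = −84.19.

s = -84.19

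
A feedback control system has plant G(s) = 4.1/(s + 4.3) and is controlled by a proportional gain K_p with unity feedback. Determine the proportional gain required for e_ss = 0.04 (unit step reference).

K_p = 25.2

The loop is type 0, so e_ss(step) = 1/(1 + K_pos) with K_pos = K_p·G(0).
G(0) = 0.9535. Require 1/(1 + K_p·0.9535) = 0.04, so 1 + 0.9535·K_p = 25.
K_p = (25 − 1)/0.9535 = 25.2.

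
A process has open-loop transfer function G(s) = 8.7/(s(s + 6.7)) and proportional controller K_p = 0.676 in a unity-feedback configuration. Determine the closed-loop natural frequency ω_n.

The closed-loop denominator is s(s+6.7) + 0.676·8.7 = s² + 6.7s + 5.881.
Matching s² + 2ζω_n s + ω_n²: ω_n = √5.881 = 2.425 rad/s and 2ζω_n = 6.7, so ζ = 6.7/(2·2.425) = 1.38.

ω_n = 2.43 rad/s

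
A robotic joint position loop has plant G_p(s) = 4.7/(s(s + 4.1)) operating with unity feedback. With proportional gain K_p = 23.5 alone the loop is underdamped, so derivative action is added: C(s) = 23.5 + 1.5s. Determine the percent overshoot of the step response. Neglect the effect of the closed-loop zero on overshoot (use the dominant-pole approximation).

14%

Forward path: (23.5 + 1.5s)·4.7/(s(s+4.1)). The closed-loop characteristic equation is s² + (4.1 + 4.7·1.5)s + 4.7·23.5 = 0.
That is s² + 11.15s + 110.5 = 0, so ω_n = 10.51 rad/s and ζ = 11.15/(2·10.51) = 0.5305.
%OS = 100·exp(−πζ/√(1−ζ²)) = 14%.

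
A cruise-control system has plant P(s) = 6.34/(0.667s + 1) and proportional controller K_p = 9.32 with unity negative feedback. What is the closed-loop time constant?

Closed loop: T(s) = K_p·P/(1+K_p·P) = 59.09/(0.667s + 1 + 59.09), with pole at s = −(1 + 59.09)/0.667 = −90.09.
Closed-loop time constant τ = 1/90.09 = 0.0111 s.

τ = 0.0111 s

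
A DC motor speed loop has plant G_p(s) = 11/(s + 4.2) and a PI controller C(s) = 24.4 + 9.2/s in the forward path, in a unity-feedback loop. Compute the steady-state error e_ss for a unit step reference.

0

The open loop C(s)G_p(s) has a pole at the origin (type 1), so the static position error constant is infinite and e_ss = 1/(1+∞) = 0.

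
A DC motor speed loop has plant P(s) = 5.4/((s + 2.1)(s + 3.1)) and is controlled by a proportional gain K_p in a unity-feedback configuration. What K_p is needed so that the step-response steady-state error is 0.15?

K_p = 6.83

Steady-state error for a unit step on this type-0 loop is 1/(1 + K_p·P(0)).
P(0) = 0.8295. Require 1/(1 + K_p·0.8295) = 0.15, so 1 + 0.8295·K_p = 6.667.
K_p = (6.667 − 1)/0.8295 = 6.83.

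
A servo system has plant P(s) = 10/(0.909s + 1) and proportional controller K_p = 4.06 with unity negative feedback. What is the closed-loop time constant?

Closed loop: T(s) = K_p·P/(1+K_p·P) = 40.6/(0.909s + 1 + 40.6), with pole at s = −(1 + 40.6)/0.909 = −45.76.
Closed-loop time constant τ = 1/45.76 = 0.0219 s.

τ = 0.0219 s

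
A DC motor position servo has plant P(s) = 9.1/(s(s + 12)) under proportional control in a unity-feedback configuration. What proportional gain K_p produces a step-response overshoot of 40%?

K_p = 50.5

From %OS = 100·exp(−πζ/√(1−ζ²)) = 40%, ζ = −ln(0.4)/√(π²+ln²(0.4)) = 0.28.
Characteristic equation s² + 12s + 9.1K_p = 0 gives ζ = 12/(2√(9.1K_p)).
Setting ζ = 0.28: √(9.1K_p) = 12/(2·0.28) = 21.43, so K_p = 459.2/9.1 = 50.5.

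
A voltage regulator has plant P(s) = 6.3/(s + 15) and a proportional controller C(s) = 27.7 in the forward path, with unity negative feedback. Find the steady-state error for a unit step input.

The loop is type 0. Static position error constant K_pos = C(0)·P(0) = 27.7·0.42 = 11.63.
Steady-state error to a unit step: e_ss = 1/(1+K_pos) = 1/12.63 = 0.0792.

0.0792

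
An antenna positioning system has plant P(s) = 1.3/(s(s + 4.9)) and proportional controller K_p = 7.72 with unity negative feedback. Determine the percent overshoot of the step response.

The closed-loop denominator s² + 4.9s + 10.04 gives ω_n = √10.04 = 3.168 and ζ = 4.9/(2ω_n) = 0.7734.
%OS = 100·exp(−πζ/√(1−ζ²)) = 100·exp(−π·0.7734/√0.4019) = 2.17%.

2.17%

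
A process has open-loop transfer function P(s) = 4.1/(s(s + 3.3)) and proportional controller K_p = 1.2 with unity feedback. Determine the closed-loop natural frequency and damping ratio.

1 + K_p·P(s) = 0 gives s² + 3.3s + 4.92 = 0.
Matching s² + 2ζω_n s + ω_n²: ω_n = √4.92 = 2.218 rad/s and 2ζω_n = 3.3, so ζ = 3.3/(2·2.218) = 0.744.

ω_n = 2.22 rad/s, ζ = 0.744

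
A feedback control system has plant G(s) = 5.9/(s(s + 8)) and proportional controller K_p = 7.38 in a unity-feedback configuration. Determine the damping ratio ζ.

1 + K_p·G(s) = 0 gives s² + 8s + 43.54 = 0.
So ω_n² = 43.54 ⇒ ω_n = 6.599 rad/s, and ζ = 8/(2ω_n) = 0.606.

ζ = 0.606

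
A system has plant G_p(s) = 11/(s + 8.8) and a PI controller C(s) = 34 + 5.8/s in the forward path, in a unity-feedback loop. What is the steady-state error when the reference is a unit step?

The open loop C(s)G_p(s) has a pole at the origin (type 1), so the static position error constant is infinite and e_ss = 1/(1+∞) = 0.

0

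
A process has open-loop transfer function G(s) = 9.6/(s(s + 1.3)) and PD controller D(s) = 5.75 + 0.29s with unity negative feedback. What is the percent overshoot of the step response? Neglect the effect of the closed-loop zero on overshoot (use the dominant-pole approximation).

Forward path: (5.75 + 0.29s)·9.6/(s(s+1.3)). The closed-loop characteristic equation is s² + (1.3 + 9.6·0.29)s + 9.6·5.75 = 0.
That is s² + 4.084s + 55.2 = 0, so ω_n = 7.43 rad/s and ζ = 4.084/(2·7.43) = 0.2748.
%OS = 100·exp(−πζ/√(1−ζ²)) = 40.7%.

40.7%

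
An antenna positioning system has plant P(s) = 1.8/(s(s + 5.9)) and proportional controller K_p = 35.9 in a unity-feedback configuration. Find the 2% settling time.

T_s ≈ 1.36 s

From 1 + K_pP(s) = 0: s² + 5.9s + 64.62 = 0 ⇒ ω_n = 8.039, ζ = 0.367.
2% settling time T_s ≈ 4/(ζω_n) = 4/2.95 = 1.36 s.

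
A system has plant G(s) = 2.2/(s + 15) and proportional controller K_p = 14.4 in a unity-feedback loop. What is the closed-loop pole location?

s = -46.68

Closed-loop transfer function: T(s) = K_p·G(s)/(1 + K_p·G(s)) = 31.68/(s + 15 + 31.68) = 31.68/(s + 46.68).
The closed-loop pole is at s = −46.68.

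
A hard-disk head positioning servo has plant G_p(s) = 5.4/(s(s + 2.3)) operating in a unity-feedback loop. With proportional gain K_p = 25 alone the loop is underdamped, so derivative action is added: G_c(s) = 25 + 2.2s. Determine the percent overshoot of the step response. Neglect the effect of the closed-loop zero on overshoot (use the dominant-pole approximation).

8.89%

Forward path: (25 + 2.2s)·5.4/(s(s+2.3)). The closed-loop characteristic equation is s² + (2.3 + 5.4·2.2)s + 5.4·25 = 0.
That is s² + 14.18s + 135 = 0, so ω_n = 11.62 rad/s and ζ = 14.18/(2·11.62) = 0.6102.
%OS = 100·exp(−πζ/√(1−ζ²)) = 8.89%.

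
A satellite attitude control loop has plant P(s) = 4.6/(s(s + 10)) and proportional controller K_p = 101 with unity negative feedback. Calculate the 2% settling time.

Closed-loop characteristic equation: s² + 10s + 464.6 = 0, so ω_n = 21.55 rad/s and ζ = 10/(2·21.55) = 0.232.
2% settling time T_s ≈ 4/(ζω_n) = 4/5 = 0.8 s.

T_s ≈ 0.8 s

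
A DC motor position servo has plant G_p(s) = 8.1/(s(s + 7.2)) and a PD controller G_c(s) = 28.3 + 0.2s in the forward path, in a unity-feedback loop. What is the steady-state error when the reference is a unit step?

0

The open loop G_c(s)G_p(s) has a pole at the origin (type 1), so the static position error constant is infinite and e_ss = 1/(1+∞) = 0.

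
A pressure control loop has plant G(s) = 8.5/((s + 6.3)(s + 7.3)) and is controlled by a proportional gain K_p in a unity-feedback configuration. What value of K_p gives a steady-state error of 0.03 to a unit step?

K_p = 175

For a type-0 loop with proportional control, e_ss = 1/(1 + K_p·G(0)).
G(0) = 0.1848. Require 1/(1 + K_p·0.1848) = 0.03, so 1 + 0.1848·K_p = 33.33.
K_p = (33.33 − 1)/0.1848 = 175.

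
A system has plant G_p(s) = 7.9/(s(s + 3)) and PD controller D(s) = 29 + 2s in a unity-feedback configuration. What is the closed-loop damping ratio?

Forward path: (29 + 2s)·7.9/(s(s+3)). The closed-loop characteristic equation is s² + (3 + 7.9·2)s + 7.9·29 = 0.
That is s² + 18.8s + 229.1 = 0, so ω_n = 15.14 rad/s and ζ = 18.8/(2·15.14) = 0.621.

ζ = 0.621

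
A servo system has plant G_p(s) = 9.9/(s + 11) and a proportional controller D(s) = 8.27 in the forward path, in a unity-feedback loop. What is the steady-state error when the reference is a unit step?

0.118

The loop is type 0. Static position error constant K_pos = D(0)·G_p(0) = 8.27·0.9 = 7.443.
Steady-state error to a unit step: e_ss = 1/(1+K_pos) = 1/8.443 = 0.118.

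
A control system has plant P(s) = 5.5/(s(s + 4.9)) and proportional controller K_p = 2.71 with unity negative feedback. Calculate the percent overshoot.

The closed-loop denominator s² + 4.9s + 14.9 gives ω_n = √14.9 = 3.861 and ζ = 4.9/(2ω_n) = 0.6346.
%OS = 100·exp(−πζ/√(1−ζ²)) = 100·exp(−π·0.6346/√0.5973) = 7.58%.

7.58%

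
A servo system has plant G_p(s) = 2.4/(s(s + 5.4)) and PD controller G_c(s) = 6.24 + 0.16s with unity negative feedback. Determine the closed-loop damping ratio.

Forward path: (6.24 + 0.16s)·2.4/(s(s+5.4)). The closed-loop characteristic equation is s² + (5.4 + 2.4·0.16)s + 2.4·6.24 = 0.
That is s² + 5.784s + 14.98 = 0, so ω_n = 3.87 rad/s and ζ = 5.784/(2·3.87) = 0.7473.

ζ = 0.747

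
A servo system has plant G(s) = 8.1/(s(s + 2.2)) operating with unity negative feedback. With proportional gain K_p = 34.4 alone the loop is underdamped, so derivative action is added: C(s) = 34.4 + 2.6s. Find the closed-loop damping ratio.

ζ = 0.697

Forward path: (34.4 + 2.6s)·8.1/(s(s+2.2)). The closed-loop characteristic equation is s² + (2.2 + 8.1·2.6)s + 8.1·34.4 = 0.
That is s² + 23.26s + 278.6 = 0, so ω_n = 16.69 rad/s and ζ = 23.26/(2·16.69) = 0.6967.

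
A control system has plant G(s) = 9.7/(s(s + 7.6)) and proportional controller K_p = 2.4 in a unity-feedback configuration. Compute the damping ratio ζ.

1 + K_p·G(s) = 0 gives s² + 7.6s + 23.28 = 0.
Matching s² + 2ζω_n s + ω_n²: ω_n = √23.28 = 4.825 rad/s and 2ζω_n = 7.6, so ζ = 7.6/(2·4.825) = 0.788.

ζ = 0.788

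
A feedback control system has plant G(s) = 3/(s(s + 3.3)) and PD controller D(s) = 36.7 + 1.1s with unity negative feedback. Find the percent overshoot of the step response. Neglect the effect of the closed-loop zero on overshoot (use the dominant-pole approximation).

35.3%

Forward path: (36.7 + 1.1s)·3/(s(s+3.3)). The closed-loop characteristic equation is s² + (3.3 + 3·1.1)s + 3·36.7 = 0.
That is s² + 6.6s + 110.1 = 0, so ω_n = 10.49 rad/s and ζ = 6.6/(2·10.49) = 0.3145.
%OS = 100·exp(−πζ/√(1−ζ²)) = 35.3%.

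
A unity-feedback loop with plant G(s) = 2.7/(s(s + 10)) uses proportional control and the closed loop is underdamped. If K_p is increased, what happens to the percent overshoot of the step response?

increase

ζ = 10/(2√(2.7K_p)) decreases as K_p grows; lower damping means more overshoot.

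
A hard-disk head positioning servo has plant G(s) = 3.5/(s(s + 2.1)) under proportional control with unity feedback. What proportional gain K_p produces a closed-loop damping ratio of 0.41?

Closed-loop characteristic equation: s² + 2.1s + K_p·3.5 = 0.
So ω_n = √(3.5K_p) and 2ζω_n = 2.1, giving ζ = 2.1/(2√(3.5K_p)).
Setting ζ = 0.41: √(3.5K_p) = 2.1/(2·0.41) = 2.561, so K_p = 6.559/3.5 = 1.87.

K_p = 1.87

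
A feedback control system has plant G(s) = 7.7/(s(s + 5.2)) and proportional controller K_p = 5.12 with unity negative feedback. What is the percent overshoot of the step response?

24%

Closed-loop characteristic equation: s² + 5.2s + 39.42 = 0, so ω_n = 6.279 rad/s and ζ = 5.2/(2·6.279) = 0.4141.
%OS = 100·exp(−πζ/√(1−ζ²)) = 100·exp(−π·0.4141/√0.8285) = 24%.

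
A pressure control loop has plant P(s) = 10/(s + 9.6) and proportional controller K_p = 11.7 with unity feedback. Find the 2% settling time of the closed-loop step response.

Closed-loop transfer function: T(s) = K_p·P(s)/(1 + K_p·P(s)) = 117/(s + 9.6 + 117) = 117/(s + 126.6).
Time constant τ = 1/126.6 = 0.007899 s, so the 2% settling time is about 4τ = 0.0316 s.

T_s ≈ 0.0316 s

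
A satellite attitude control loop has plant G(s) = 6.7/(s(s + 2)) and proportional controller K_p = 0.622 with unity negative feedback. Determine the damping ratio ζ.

1 + K_p·G(s) = 0 gives s² + 2s + 4.167 = 0.
Matching s² + 2ζω_n s + ω_n²: ω_n = √4.167 = 2.041 rad/s and 2ζω_n = 2, so ζ = 2/(2·2.041) = 0.49.

ζ = 0.49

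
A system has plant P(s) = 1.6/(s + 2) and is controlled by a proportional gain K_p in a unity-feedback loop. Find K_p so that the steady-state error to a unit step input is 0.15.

K_p = 7.08

Steady-state error for a unit step on this type-0 loop is 1/(1 + K_p·P(0)).
P(0) = 0.8. Require 1/(1 + K_p·0.8) = 0.15, so 1 + 0.8·K_p = 6.667.
K_p = (6.667 − 1)/0.8 = 7.08.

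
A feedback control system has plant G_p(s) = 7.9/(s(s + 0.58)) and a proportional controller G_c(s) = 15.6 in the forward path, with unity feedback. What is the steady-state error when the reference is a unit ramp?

0.00471

The loop has one pole at the origin (type 1). Velocity error constant K_v = lim_{s→0} s·G_c(s)G_p(s) = 15.6·7.9/0.58 = 212.5.
Steady-state error to a unit ramp: e_ss = 1/K_v = 0.00471.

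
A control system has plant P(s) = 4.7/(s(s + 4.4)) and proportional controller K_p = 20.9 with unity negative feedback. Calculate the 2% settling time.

T_s ≈ 1.82 s

Closed-loop characteristic equation: s² + 4.4s + 98.23 = 0, so ω_n = 9.911 rad/s and ζ = 4.4/(2·9.911) = 0.222.
2% settling time T_s ≈ 4/(ζω_n) = 4/2.2 = 1.82 s.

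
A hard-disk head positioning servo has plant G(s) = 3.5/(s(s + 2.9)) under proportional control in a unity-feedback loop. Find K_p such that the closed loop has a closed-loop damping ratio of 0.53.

K_p = 2.14

Closed-loop characteristic equation: s² + 2.9s + K_p·3.5 = 0.
So ω_n = √(3.5K_p) and 2ζω_n = 2.9, giving ζ = 2.9/(2√(3.5K_p)).
Setting ζ = 0.53: √(3.5K_p) = 2.9/(2·0.53) = 2.736, so K_p = 7.485/3.5 = 2.14.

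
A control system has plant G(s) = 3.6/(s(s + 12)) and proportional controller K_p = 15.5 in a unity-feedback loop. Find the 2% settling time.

T_s ≈ 0.667 s

Closed-loop characteristic equation: s² + 12s + 55.8 = 0, so ω_n = 7.47 rad/s and ζ = 12/(2·7.47) = 0.8032.
2% settling time T_s ≈ 4/(ζω_n) = 4/6 = 0.667 s.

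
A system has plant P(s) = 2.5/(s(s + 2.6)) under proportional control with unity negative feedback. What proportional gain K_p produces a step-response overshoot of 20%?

K_p = 3.25

From %OS = 100·exp(−πζ/√(1−ζ²)) = 20%, ζ = −ln(0.2)/√(π²+ln²(0.2)) = 0.4559.
Characteristic equation s² + 2.6s + 2.5K_p = 0 gives ζ = 2.6/(2√(2.5K_p)).
Setting ζ = 0.4559: √(2.5K_p) = 2.6/(2·0.4559) = 2.851, so K_p = 8.129/2.5 = 3.25.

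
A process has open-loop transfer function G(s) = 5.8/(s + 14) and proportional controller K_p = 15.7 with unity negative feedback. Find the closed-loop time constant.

Closed-loop transfer function: T(s) = K_p·G(s)/(1 + K_p·G(s)) = 91.06/(s + 14 + 91.06) = 91.06/(s + 105.1).
Time constant τ = 1/105.1 = 0.00952 s.

τ = 0.00952 s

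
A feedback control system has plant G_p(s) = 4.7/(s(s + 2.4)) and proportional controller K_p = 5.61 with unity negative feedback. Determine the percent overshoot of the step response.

47%

From 1 + K_pG_p(s) = 0: s² + 2.4s + 26.37 = 0 ⇒ ω_n = 5.135, ζ = 0.2337.
%OS = 100·exp(−πζ/√(1−ζ²)) = 100·exp(−π·0.2337/√0.9454) = 47%.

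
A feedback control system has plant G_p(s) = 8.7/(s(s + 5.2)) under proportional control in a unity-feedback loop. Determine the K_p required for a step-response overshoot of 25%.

From %OS = 100·exp(−πζ/√(1−ζ²)) = 25%, ζ = −ln(0.25)/√(π²+ln²(0.25)) = 0.4037.
Characteristic equation s² + 5.2s + 8.7K_p = 0 gives ζ = 5.2/(2√(8.7K_p)).
Setting ζ = 0.4037: √(8.7K_p) = 5.2/(2·0.4037) = 6.44, so K_p = 41.48/8.7 = 4.77.

K_p = 4.77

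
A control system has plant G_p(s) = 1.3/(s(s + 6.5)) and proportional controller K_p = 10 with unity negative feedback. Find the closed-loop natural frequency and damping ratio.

1 + K_p·G_p(s) = 0 gives s² + 6.5s + 13 = 0.
So ω_n² = 13 ⇒ ω_n = 3.606 rad/s, and ζ = 6.5/(2ω_n) = 0.901.

ω_n = 3.61 rad/s, ζ = 0.901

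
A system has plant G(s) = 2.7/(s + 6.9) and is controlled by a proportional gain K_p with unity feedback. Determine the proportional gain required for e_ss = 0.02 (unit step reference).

For a type-0 loop with proportional control, e_ss = 1/(1 + K_p·G(0)).
G(0) = 0.3913. Require 1/(1 + K_p·0.3913) = 0.02, so 1 + 0.3913·K_p = 50.
K_p = (50 − 1)/0.3913 = 125.

K_p = 125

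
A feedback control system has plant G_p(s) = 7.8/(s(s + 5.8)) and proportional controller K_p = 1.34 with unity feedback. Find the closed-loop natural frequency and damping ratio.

ω_n = 3.23 rad/s, ζ = 0.897

The closed-loop denominator is s(s+5.8) + 1.34·7.8 = s² + 5.8s + 10.45.
Matching s² + 2ζω_n s + ω_n²: ω_n = √10.45 = 3.233 rad/s and 2ζω_n = 5.8, so ζ = 5.8/(2·3.233) = 0.897.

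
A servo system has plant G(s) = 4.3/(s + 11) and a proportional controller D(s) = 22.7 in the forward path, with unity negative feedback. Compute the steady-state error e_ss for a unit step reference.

The loop is type 0. Static position error constant K_pos = D(0)·G(0) = 22.7·0.3909 = 8.874.
Steady-state error to a unit step: e_ss = 1/(1+K_pos) = 1/9.874 = 0.101.

0.101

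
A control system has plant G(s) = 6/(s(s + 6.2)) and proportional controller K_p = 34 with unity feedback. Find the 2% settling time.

T_s ≈ 1.29 s

From 1 + K_pG(s) = 0: s² + 6.2s + 204 = 0 ⇒ ω_n = 14.28, ζ = 0.217.
2% settling time T_s ≈ 4/(ζω_n) = 4/3.1 = 1.29 s.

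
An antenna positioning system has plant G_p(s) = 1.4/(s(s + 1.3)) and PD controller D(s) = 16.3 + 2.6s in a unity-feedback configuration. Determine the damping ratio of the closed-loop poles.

ζ = 0.517

Forward path: (16.3 + 2.6s)·1.4/(s(s+1.3)). The closed-loop characteristic equation is s² + (1.3 + 1.4·2.6)s + 1.4·16.3 = 0.
That is s² + 4.94s + 22.82 = 0, so ω_n = 4.777 rad/s and ζ = 4.94/(2·4.777) = 0.5171.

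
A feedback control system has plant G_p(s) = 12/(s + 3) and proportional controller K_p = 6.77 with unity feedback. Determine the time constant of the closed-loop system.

τ = 0.0119 s

Closed-loop transfer function: T(s) = K_p·G_p(s)/(1 + K_p·G_p(s)) = 81.24/(s + 3 + 81.24) = 81.24/(s + 84.24).
Time constant τ = 1/84.24 = 0.0119 s.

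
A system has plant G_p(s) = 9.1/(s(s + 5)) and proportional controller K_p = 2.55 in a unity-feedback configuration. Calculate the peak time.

T_p = 0.763 s

Closed-loop characteristic equation: s² + 5s + 23.2 = 0, so ω_n = 4.817 rad/s and ζ = 5/(2·4.817) = 0.519.
Damped frequency ω_d = ω_n√(1−ζ²) = 4.118 rad/s, so peak time T_p = π/ω_d = 0.763 s.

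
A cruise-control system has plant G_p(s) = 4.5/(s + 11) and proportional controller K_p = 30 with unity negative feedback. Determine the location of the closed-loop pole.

s = -146

Closed-loop transfer function: T(s) = K_p·G_p(s)/(1 + K_p·G_p(s)) = 135/(s + 11 + 135) = 135/(s + 146).
The closed-loop pole is at s = −146.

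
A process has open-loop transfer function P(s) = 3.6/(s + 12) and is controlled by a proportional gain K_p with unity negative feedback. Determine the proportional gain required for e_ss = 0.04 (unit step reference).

Steady-state error for a unit step on this type-0 loop is 1/(1 + K_p·P(0)).
P(0) = 0.3. Require 1/(1 + K_p·0.3) = 0.04, so 1 + 0.3·K_p = 25.
K_p = (25 − 1)/0.3 = 80.

K_p = 80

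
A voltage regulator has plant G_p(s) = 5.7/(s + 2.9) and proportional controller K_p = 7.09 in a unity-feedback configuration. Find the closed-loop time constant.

τ = 0.0231 s

Closed-loop transfer function: T(s) = K_p·G_p(s)/(1 + K_p·G_p(s)) = 40.41/(s + 2.9 + 40.41) = 40.41/(s + 43.31).
Time constant τ = 1/43.31 = 0.0231 s.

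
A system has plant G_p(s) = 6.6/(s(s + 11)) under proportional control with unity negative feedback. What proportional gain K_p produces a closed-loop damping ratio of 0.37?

Closed-loop characteristic equation: s² + 11s + K_p·6.6 = 0.
So ω_n = √(6.6K_p) and 2ζω_n = 11, giving ζ = 11/(2√(6.6K_p)).
Setting ζ = 0.37: √(6.6K_p) = 11/(2·0.37) = 14.86, so K_p = 221/6.6 = 33.5.

K_p = 33.5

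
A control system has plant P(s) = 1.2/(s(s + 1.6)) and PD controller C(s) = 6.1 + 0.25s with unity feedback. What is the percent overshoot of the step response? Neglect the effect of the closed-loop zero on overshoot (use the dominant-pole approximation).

30.8%

Forward path: (6.1 + 0.25s)·1.2/(s(s+1.6)). The closed-loop characteristic equation is s² + (1.6 + 1.2·0.25)s + 1.2·6.1 = 0.
That is s² + 1.9s + 7.32 = 0, so ω_n = 2.706 rad/s and ζ = 1.9/(2·2.706) = 0.3511.
%OS = 100·exp(−πζ/√(1−ζ²)) = 30.8%.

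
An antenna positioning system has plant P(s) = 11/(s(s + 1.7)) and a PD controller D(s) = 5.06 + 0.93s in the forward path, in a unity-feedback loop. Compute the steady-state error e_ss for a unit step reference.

0

The open loop D(s)P(s) has a pole at the origin (type 1), so the static position error constant is infinite and e_ss = 1/(1+∞) = 0.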